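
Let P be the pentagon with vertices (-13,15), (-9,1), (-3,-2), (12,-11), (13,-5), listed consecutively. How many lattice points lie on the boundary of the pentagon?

Summing gcd(|Δx|,|Δy|) over the edges gives the boundary count: gcd(4,14) + gcd(6,3) + gcd(15,9) + gcd(1,6) + gcd(26,20) = 2+3+3+1+2 = 11.

11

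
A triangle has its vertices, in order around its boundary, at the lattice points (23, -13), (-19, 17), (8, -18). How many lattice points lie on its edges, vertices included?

Summing gcd(|Δx|,|Δy|) over the edges gives the boundary count: gcd(42,30) + gcd(27,35) + gcd(15,5) = 6+1+5 = 12.

12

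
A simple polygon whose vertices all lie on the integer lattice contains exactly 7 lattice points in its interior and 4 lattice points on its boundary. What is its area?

By Pick's theorem, A = I + B/2 − 1 = 7 + 4/2 − 1 = 8.

8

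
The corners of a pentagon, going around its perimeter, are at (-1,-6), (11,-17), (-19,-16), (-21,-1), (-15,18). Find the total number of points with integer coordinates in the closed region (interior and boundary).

513

Using the shoelace formula, 2A = |((-1)·(-17) − 11·(-6)) + (11·(-16) − (-19)·(-17)) + ((-19)·(-1) − (-21)·(-16)) + ((-21)·18 − (-15)·(-1)) + ((-15)·(-6) − (-1)·18)| = 1018, so the area is 509.
The number of boundary lattice points is Σ gcd(|Δx|,|Δy|) = gcd(12,11) + gcd(30,1) + gcd(2,15) + gcd(6,19) + gcd(14,24) = 1+1+1+1+2 = 6.
Pick's theorem gives I = A − B/2 + 1 = 509 − 6/2 + 1 = 507, so the closed region contains I + B = 507 + 6 = 513 lattice points.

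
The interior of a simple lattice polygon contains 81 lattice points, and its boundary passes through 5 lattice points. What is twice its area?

By Pick's theorem, A = I + B/2 − 1 = 81 + 5/2 − 1 = 165/2.
Hence 2A = 165.

165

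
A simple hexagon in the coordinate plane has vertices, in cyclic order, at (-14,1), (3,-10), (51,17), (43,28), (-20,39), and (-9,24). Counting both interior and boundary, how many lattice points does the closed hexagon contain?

1920

The shoelace formula gives twice the area as |[(-14)·(-10) − 3·1] + [3·17 − 51·(-10)] + [51·28 − 43·17] + [43·39 − (-20)·28] + [(-20)·24 − (-9)·39] + [(-9)·1 − (-14)·24]| = 3830, so the area is 1915.
Along each edge there are gcd(|Δx|,|Δy|)+1 lattice points, so counting each shared vertex once the boundary has gcd(17,11) + gcd(48,27) + gcd(8,11) + gcd(63,11) + gcd(11,15) + gcd(5,23) = 1+3+1+1+1+1 = 8.
Pick's theorem gives I = A − B/2 + 1 = 1915 − 8/2 + 1 = 1912, so the closed region contains I + B = 1912 + 8 = 1920 lattice points.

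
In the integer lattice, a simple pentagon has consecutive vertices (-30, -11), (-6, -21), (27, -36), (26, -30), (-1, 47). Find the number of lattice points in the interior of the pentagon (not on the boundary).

Using the shoelace formula, 2A = |((-30)·(-21) − (-6)·(-11)) + ((-6)·(-36) − 27·(-21)) + (27·(-30) − 26·(-36)) + (26·47 − (-1)·(-30)) + ((-1)·(-11) − (-30)·47)| = 4086, so the area is 2043.
The number of boundary lattice points is Σ gcd(|Δx|,|Δy|) = gcd(24,10) + gcd(33,15) + gcd(1,6) + gcd(27,77) + gcd(29,58) = 2+3+1+1+29 = 36.
By Pick's theorem A = I + B/2 − 1, so I = 2043 − 36/2 + 1 = 2026.

2026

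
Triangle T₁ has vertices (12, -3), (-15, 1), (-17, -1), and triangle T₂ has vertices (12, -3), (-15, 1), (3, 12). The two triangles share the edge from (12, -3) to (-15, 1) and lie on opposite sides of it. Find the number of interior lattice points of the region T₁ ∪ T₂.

213

The union is the simple quadrilateral with vertices (12, -3), (-17, -1), (-15, 1), (3, 12) in order.
Using the shoelace formula, 2A = |[12·(-1) − (-17)·(-3)] + [(-17)·1 − (-15)·(-1)] + [(-15)·12 − 3·1] + [3·(-3) − 12·12]| = 431, so the area is 215.5.
The number of boundary lattice points is Σ gcd(|Δx|,|Δy|) = gcd(29,2) + gcd(2,2) + gcd(18,11) + gcd(9,15) = 1+2+1+3 = 7.
By Pick's theorem I = A − B/2 + 1 = 215.5 − 7/2 + 1 = 213.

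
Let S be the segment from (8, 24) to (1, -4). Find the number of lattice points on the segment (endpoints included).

8

The number of lattice points on a segment between lattice points is gcd(|Δx|,|Δy|) + 1 = gcd(7,28) + 1 = 7 + 1 = 8.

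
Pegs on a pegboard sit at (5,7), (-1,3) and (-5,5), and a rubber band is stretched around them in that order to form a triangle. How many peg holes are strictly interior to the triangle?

Using the shoelace formula, 2A = |(5·3 − (-1)·7) + ((-1)·5 − (-5)·3) + ((-5)·7 − 5·5)| = 28, so the area is 14.
Summing gcd(|Δx|,|Δy|) over the edges gives the boundary count: gcd(6,4) + gcd(4,2) + gcd(10,2) = 2+2+2 = 6.
By Pick's theorem A = I + B/2 − 1, so I = 14 − 6/2 + 1 = 12.

12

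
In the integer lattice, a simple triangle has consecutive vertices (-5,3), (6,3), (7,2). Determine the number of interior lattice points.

0

Using the shoelace formula, 2A = |[(-5)·3 − 6·3] + [6·2 − 7·3] + [7·3 − (-5)·2]| = 11, so the area is 11/2.
Summing gcd(|Δx|,|Δy|) over the edges gives the boundary count: gcd(11,0) + gcd(1,1) + gcd(12,1) = 11+1+1 = 13.
Pick's theorem gives I = A − B/2 + 1 = 11/2 − 13/2 + 1 = 0.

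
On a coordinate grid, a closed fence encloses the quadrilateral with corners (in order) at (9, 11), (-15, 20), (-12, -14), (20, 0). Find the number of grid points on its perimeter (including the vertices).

The number of boundary lattice points is Σ gcd(|Δx|,|Δy|) = gcd(24,9) + gcd(3,34) + gcd(32,14) + gcd(11,11) = 3+1+2+11 = 17.

17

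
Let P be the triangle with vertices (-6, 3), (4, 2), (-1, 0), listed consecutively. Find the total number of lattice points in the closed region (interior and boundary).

15

By the shoelace formula, twice the signed area is |((-6)·2 − 4·3) + (4·0 − (-1)·2) + ((-1)·3 − (-6)·0)| = 25, so the area is 12.5.
Summing gcd(|Δx|,|Δy|) over the edges gives the boundary count: gcd(10,1) + gcd(5,2) + gcd(5,3) = 1+1+1 = 3.
Pick's theorem gives I = A − B/2 + 1 = 12.5 − 3/2 + 1 = 12, so the closed region contains I + B = 12 + 3 = 15 lattice points.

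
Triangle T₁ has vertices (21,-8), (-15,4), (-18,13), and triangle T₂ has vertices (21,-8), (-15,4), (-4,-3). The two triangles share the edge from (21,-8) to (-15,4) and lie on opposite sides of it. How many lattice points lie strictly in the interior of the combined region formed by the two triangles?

199

The union is the simple quadrilateral with vertices (21,-8), (-18,13), (-15,4), (-4,-3) in order.
Using the shoelace formula, 2A = |[21·13 − (-18)·(-8)] + [(-18)·4 − (-15)·13] + [(-15)·(-3) − (-4)·4] + [(-4)·(-8) − 21·(-3)]| = 408, so the area is 204.
The number of boundary lattice points is Σ gcd(|Δx|,|Δy|) = gcd(39,21) + gcd(3,9) + gcd(11,7) + gcd(25,5) = 3+3+1+5 = 12.
By Pick's theorem I = A − B/2 + 1 = 204 − 12/2 + 1 = 199.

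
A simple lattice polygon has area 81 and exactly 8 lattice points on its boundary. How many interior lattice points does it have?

From Pick's theorem, I = A − B/2 + 1 = 81 − 8/2 + 1 = 78.

78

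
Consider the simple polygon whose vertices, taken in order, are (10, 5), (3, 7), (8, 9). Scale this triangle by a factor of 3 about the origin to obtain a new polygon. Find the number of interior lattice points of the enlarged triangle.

103

Using the shoelace formula, 2A = |(10·7 − 3·5) + (3·9 − 8·7) + (8·5 − 10·9)| = 24, so the area is 12.
The number of boundary lattice points is Σ gcd(|Δx|,|Δy|) = gcd(7,2) + gcd(5,2) + gcd(2,4) = 1+1+2 = 4.
Scaling by 3 multiplies the area by 3² = 9 (so the new area is 108) and multiplies the boundary lattice-point count by 3, giving 12.
By Pick's theorem, the interior count of the dilated polygon is 108 − 12/2 + 1 = 103.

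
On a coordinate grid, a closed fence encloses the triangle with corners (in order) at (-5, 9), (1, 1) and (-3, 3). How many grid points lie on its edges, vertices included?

Along each edge there are gcd(|Δx|,|Δy|)+1 lattice points, so counting each shared vertex once the boundary has gcd(6,8) + gcd(4,2) + gcd(2,6) = 2+2+2 = 6.

6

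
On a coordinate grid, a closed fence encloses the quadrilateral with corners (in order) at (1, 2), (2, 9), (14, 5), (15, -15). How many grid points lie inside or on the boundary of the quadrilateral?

Using the shoelace formula, 2A = |(1·9 − 2·2) + (2·5 − 14·9) + (14·(-15) − 15·5) + (15·2 − 1·(-15))| = 351, so the area is 175.5.
Summing gcd(|Δx|,|Δy|) over the edges gives the boundary count: gcd(1,7) + gcd(12,4) + gcd(1,20) + gcd(14,17) = 1+4+1+1 = 7.
Pick's theorem gives I = A − B/2 + 1 = 175.5 − 7/2 + 1 = 173, so the closed region contains I + B = 173 + 7 = 180 lattice points.

180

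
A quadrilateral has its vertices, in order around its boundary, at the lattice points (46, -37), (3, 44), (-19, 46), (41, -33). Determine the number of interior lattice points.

The shoelace formula gives twice the area as |(46·44 − 3·(-37)) + (3·46 − (-19)·44) + ((-19)·(-33) − 41·46) + (41·(-37) − 46·(-33))| = 1851, so the area is 925.5.
Summing gcd(|Δx|,|Δy|) over the edges gives the boundary count: gcd(43,81) + gcd(22,2) + gcd(60,79) + gcd(5,4) = 1+2+1+1 = 5.
Pick's theorem gives I = A − B/2 + 1 = 925.5 − 5/2 + 1 = 924.

924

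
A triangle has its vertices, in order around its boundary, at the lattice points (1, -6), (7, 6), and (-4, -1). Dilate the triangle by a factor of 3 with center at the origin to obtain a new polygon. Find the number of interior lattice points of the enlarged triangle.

The shoelace formula gives twice the area as |[1·6 − 7·(-6)] + [7·(-1) − (-4)·6] + [(-4)·(-6) − 1·(-1)]| = 90, so the area is 45.
Along each edge there are gcd(|Δx|,|Δy|)+1 lattice points, so counting each shared vertex once the boundary has gcd(6,12) + gcd(11,7) + gcd(5,5) = 6+1+5 = 12.
Scaling by 3 multiplies the area by 3² = 9 (so the new area is 405) and multiplies the boundary lattice-point count by 3, giving 36.
By Pick's theorem, the interior count of the dilated polygon is 405 − 36/2 + 1 = 388.

388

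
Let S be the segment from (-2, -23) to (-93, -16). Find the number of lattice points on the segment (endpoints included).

8

The number of lattice points on a segment between lattice points is gcd(|Δx|,|Δy|) + 1 = gcd(91,7) + 1 = 7 + 1 = 8.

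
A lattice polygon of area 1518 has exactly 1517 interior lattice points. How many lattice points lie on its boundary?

4

Pick's theorem gives A = I + B/2 − 1, so B = 2(A − I + 1) = 2(1518 − 1517 + 1) = 4.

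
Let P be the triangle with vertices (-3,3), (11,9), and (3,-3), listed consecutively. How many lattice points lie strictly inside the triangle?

55

By the shoelace formula, twice the signed area is |[(-3)·9 − 11·3] + [11·(-3) − 3·9] + [3·3 − (-3)·(-3)]| = 120, so the area is 60.
The number of boundary lattice points is Σ gcd(|Δx|,|Δy|) = gcd(14,6) + gcd(8,12) + gcd(6,6) = 2+4+6 = 12.
Pick's theorem gives I = A − B/2 + 1 = 60 − 12/2 + 1 = 55.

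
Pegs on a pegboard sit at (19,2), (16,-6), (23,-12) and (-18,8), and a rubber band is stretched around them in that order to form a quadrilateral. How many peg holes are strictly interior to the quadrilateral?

Using the shoelace formula, 2A = |(19·(-6) − 16·2) + (16·(-12) − 23·(-6)) + (23·8 − (-18)·(-12)) + ((-18)·2 − 19·8)| = 420, so the area is 210.
Along each edge there are gcd(|Δx|,|Δy|)+1 lattice points, so counting each shared vertex once the boundary has gcd(3,8) + gcd(7,6) + gcd(41,20) + gcd(37,6) = 1+1+1+1 = 4.
Pick's theorem gives I = A − B/2 + 1 = 210 − 4/2 + 1 = 209.

209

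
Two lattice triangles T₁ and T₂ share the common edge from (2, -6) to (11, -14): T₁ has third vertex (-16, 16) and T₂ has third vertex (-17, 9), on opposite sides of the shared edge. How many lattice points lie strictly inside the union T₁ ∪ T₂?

The union is the simple quadrilateral with vertices (2, -6), (-16, 16), (11, -14), (-17, 9) in order.
By the shoelace formula, twice the signed area is |[2·16 − (-16)·(-6)] + [(-16)·(-14) − 11·16] + [11·9 − (-17)·(-14)] + [(-17)·(-6) − 2·9]| = 71, so the area is 71/2.
Along each edge there are gcd(|Δx|,|Δy|)+1 lattice points, so counting each shared vertex once the boundary has gcd(18,22) + gcd(27,30) + gcd(28,23) + gcd(19,15) = 2+3+1+1 = 7.
By Pick's theorem I = A − B/2 + 1 = 71/2 − 7/2 + 1 = 33.

33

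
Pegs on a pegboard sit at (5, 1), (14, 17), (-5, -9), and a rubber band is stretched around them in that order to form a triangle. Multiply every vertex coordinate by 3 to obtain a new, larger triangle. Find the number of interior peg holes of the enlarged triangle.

298

By the shoelace formula, twice the signed area is |(5·17 − 14·1) + (14·(-9) − (-5)·17) + ((-5)·1 − 5·(-9))| = 70, so the area is 35.
Summing gcd(|Δx|,|Δy|) over the edges gives the boundary count: gcd(9,16) + gcd(19,26) + gcd(10,10) = 1+1+10 = 12.
Scaling by 3 multiplies the area by 3² = 9 (so the new area is 315) and multiplies the boundary lattice-point count by 3, giving 36.
By Pick's theorem, the interior count of the dilated polygon is 315 − 36/2 + 1 = 298.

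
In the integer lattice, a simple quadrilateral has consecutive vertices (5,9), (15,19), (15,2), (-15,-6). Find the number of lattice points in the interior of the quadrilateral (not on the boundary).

Using the shoelace formula, 2A = |(5·19 − 15·9) + (15·2 − 15·19) + (15·(-6) − (-15)·2) + ((-15)·9 − 5·(-6))| = 460, so the area is 230.
The number of boundary lattice points is Σ gcd(|Δx|,|Δy|) = gcd(10,10) + gcd(0,17) + gcd(30,8) + gcd(20,15) = 10+17+2+5 = 34.
Pick's theorem gives I = A − B/2 + 1 = 230 − 34/2 + 1 = 214.

214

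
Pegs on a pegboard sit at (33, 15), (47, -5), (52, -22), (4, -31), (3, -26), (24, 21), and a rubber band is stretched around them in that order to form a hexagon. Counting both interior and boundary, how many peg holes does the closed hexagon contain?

The shoelace formula gives twice the area as |(33·(-5) − 47·15) + (47·(-22) − 52·(-5)) + (52·(-31) − 4·(-22)) + (4·(-26) − 3·(-31)) + (3·21 − 24·(-26)) + (24·15 − 33·21)| = 2825, so the area is 1412.5.
Summing gcd(|Δx|,|Δy|) over the edges gives the boundary count: gcd(14,20) + gcd(5,17) + gcd(48,9) + gcd(1,5) + gcd(21,47) + gcd(9,6) = 2+1+3+1+1+3 = 11.
Pick's theorem gives I = A − B/2 + 1 = 1412.5 − 11/2 + 1 = 1408, so the closed region contains I + B = 1408 + 11 = 1419 lattice points.

1419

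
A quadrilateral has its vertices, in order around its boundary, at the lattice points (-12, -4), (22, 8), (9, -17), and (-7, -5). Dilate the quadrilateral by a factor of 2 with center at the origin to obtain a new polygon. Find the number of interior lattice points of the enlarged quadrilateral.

By the shoelace formula, twice the signed area is |[(-12)·8 − 22·(-4)] + [22·(-17) − 9·8] + [9·(-5) − (-7)·(-17)] + [(-7)·(-4) − (-12)·(-5)]| = 650, so the area is 325.
Summing gcd(|Δx|,|Δy|) over the edges gives the boundary count: gcd(34,12) + gcd(13,25) + gcd(16,12) + gcd(5,1) = 2+1+4+1 = 8.
Scaling by 2 multiplies the area by 2² = 4 (so the new area is 1300) and multiplies the boundary lattice-point count by 2, giving 16.
By Pick's theorem, the interior count of the dilated polygon is 1300 − 16/2 + 1 = 1293.

1293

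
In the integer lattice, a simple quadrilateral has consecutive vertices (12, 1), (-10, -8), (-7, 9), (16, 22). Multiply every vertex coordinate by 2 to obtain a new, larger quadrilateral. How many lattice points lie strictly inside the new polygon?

1553

Using the shoelace formula, 2A = |(12·(-8) − (-10)·1) + ((-10)·9 − (-7)·(-8)) + ((-7)·22 − 16·9) + (16·1 − 12·22)| = 778, so the area is 389.
Along each edge there are gcd(|Δx|,|Δy|)+1 lattice points, so counting each shared vertex once the boundary has gcd(22,9) + gcd(3,17) + gcd(23,13) + gcd(4,21) = 1+1+1+1 = 4.
Scaling by 2 multiplies the area by 2² = 4 (so the new area is 1556) and multiplies the boundary lattice-point count by 2, giving 8.
By Pick's theorem, the interior count of the dilated polygon is 1556 − 8/2 + 1 = 1553.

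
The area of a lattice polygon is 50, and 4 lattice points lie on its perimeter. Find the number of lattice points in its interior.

49

Pick's theorem A = I + B/2 − 1 rearranges to I = A − B/2 + 1 = 50 − 4/2 + 1 = 49.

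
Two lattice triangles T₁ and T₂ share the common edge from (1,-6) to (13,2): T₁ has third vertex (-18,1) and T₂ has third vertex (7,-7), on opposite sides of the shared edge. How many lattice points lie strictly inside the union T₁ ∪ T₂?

The union is the simple quadrilateral with vertices (1,-6), (-18,1), (13,2), (7,-7) in order.
By the shoelace formula, twice the signed area is |[1·1 − (-18)·(-6)] + [(-18)·2 − 13·1] + [13·(-7) − 7·2] + [7·(-6) − 1·(-7)]| = 296, so the area is 148.
Along each edge there are gcd(|Δx|,|Δy|)+1 lattice points, so counting each shared vertex once the boundary has gcd(19,7) + gcd(31,1) + gcd(6,9) + gcd(6,1) = 1+1+3+1 = 6.
By Pick's theorem I = A − B/2 + 1 = 148 − 6/2 + 1 = 146.

146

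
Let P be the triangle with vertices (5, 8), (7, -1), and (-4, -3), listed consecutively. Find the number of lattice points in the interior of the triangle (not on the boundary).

The shoelace formula gives twice the area as |(5·(-1) − 7·8) + (7·(-3) − (-4)·(-1)) + ((-4)·8 − 5·(-3))| = 103, so the area is 103/2.
The number of boundary lattice points is Σ gcd(|Δx|,|Δy|) = gcd(2,9) + gcd(11,2) + gcd(9,11) = 1+1+1 = 3.
Pick's theorem gives I = A − B/2 + 1 = 103/2 − 3/2 + 1 = 51.

51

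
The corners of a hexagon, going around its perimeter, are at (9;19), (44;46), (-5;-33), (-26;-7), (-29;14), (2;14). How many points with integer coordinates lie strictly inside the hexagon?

1760

Using the shoelace formula, 2A = |[9·46 − 44·19] + [44·(-33) − (-5)·46] + [(-5)·(-7) − (-26)·(-33)] + [(-26)·14 − (-29)·(-7)] + [(-29)·14 − 2·14] + [2·19 − 9·14]| = 3556, so the area is 1778.
Along each edge there are gcd(|Δx|,|Δy|)+1 lattice points, so counting each shared vertex once the boundary has gcd(35,27) + gcd(49,79) + gcd(21,26) + gcd(3,21) + gcd(31,0) + gcd(7,5) = 1+1+1+3+31+1 = 38.
By Pick's theorem A = I + B/2 − 1, so I = 1778 − 38/2 + 1 = 1760.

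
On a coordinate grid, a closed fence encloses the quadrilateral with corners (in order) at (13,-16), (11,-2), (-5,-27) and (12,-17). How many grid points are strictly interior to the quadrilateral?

139

Using the shoelace formula, 2A = |[13·(-2) − 11·(-16)] + [11·(-27) − (-5)·(-2)] + [(-5)·(-17) − 12·(-27)] + [12·(-16) − 13·(-17)]| = 281, so the area is 140.5.
Along each edge there are gcd(|Δx|,|Δy|)+1 lattice points, so counting each shared vertex once the boundary has gcd(2,14) + gcd(16,25) + gcd(17,10) + gcd(1,1) = 2+1+1+1 = 5.
Pick's theorem gives I = A − B/2 + 1 = 140.5 − 5/2 + 1 = 139.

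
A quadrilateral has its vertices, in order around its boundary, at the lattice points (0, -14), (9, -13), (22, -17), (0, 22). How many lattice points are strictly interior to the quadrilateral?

353

Using the shoelace formula, 2A = |(0·(-13) − 9·(-14)) + (9·(-17) − 22·(-13)) + (22·22 − 0·(-17)) + (0·(-14) − 0·22)| = 743, so the area is 371.5.
The number of boundary lattice points is Σ gcd(|Δx|,|Δy|) = gcd(9,1) + gcd(13,4) + gcd(22,39) + gcd(0,36) = 1+1+1+36 = 39.
By Pick's theorem A = I + B/2 − 1, so I = 371.5 − 39/2 + 1 = 353.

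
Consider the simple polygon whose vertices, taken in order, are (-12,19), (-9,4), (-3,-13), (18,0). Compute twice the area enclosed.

828

Using the shoelace formula, 2A = |[(-12)·4 − (-9)·19] + [(-9)·(-13) − (-3)·4] + [(-3)·0 − 18·(-13)] + [18·19 − (-12)·0]| = 828, so the area is 414.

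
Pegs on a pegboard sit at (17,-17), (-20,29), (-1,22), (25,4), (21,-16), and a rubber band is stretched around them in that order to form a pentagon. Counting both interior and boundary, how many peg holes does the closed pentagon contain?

696

The shoelace formula gives twice the area as |[17·29 − (-20)·(-17)] + [(-20)·22 − (-1)·29] + [(-1)·4 − 25·22] + [25·(-16) − 21·4] + [21·(-17) − 17·(-16)]| = 1381, so the area is 1381/2.
Summing gcd(|Δx|,|Δy|) over the edges gives the boundary count: gcd(37,46) + gcd(19,7) + gcd(26,18) + gcd(4,20) + gcd(4,1) = 1+1+2+4+1 = 9.
Pick's theorem gives I = A − B/2 + 1 = 1381/2 − 9/2 + 1 = 687, so the closed region contains I + B = 687 + 9 = 696 lattice points.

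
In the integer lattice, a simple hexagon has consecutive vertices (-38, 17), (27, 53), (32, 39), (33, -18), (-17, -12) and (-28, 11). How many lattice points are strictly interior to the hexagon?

3128

The shoelace formula gives twice the area as |((-38)·53 − 27·17) + (27·39 − 32·53) + (32·(-18) − 33·39) + (33·(-12) − (-17)·(-18)) + ((-17)·11 − (-28)·(-12)) + ((-28)·17 − (-38)·11)| = 6262, so the area is 3131.
The number of boundary lattice points is Σ gcd(|Δx|,|Δy|) = gcd(65,36) + gcd(5,14) + gcd(1,57) + gcd(50,6) + gcd(11,23) + gcd(10,6) = 1+1+1+2+1+2 = 8.
By Pick's theorem A = I + B/2 − 1, so I = 3131 − 8/2 + 1 = 3128.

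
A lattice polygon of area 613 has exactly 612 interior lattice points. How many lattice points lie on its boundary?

4

Pick's theorem gives A = I + B/2 − 1, so B = 2(A − I + 1) = 2(613 − 612 + 1) = 4.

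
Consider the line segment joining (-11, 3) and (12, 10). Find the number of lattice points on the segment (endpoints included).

2

The number of lattice points on a segment between lattice points is gcd(|Δx|,|Δy|) + 1 = gcd(23,7) + 1 = 1 + 1 = 2.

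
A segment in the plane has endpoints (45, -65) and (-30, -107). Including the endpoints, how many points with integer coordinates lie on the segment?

4

The number of lattice points on a segment between lattice points is gcd(|Δx|,|Δy|) + 1 = gcd(75,42) + 1 = 3 + 1 = 4.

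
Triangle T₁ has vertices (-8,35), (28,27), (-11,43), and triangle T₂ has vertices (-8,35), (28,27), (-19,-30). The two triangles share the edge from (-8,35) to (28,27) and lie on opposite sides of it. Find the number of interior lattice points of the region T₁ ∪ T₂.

The union is the simple quadrilateral with vertices (-8,35), (-11,43), (28,27), (-19,-30) in order.
The shoelace formula gives twice the area as |[(-8)·43 − (-11)·35] + [(-11)·27 − 28·43] + [28·(-30) − (-19)·27] + [(-19)·35 − (-8)·(-30)]| = 2692, so the area is 1346.
Summing gcd(|Δx|,|Δy|) over the edges gives the boundary count: gcd(3,8) + gcd(39,16) + gcd(47,57) + gcd(11,65) = 1+1+1+1 = 4.
By Pick's theorem I = A − B/2 + 1 = 1346 − 4/2 + 1 = 1345.

1345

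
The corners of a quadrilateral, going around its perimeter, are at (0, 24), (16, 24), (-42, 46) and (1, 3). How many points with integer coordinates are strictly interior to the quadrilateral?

576

The shoelace formula gives twice the area as |[0·24 − 16·24] + [16·46 − (-42)·24] + [(-42)·3 − 1·46] + [1·24 − 0·3]| = 1212, so the area is 606.
The number of boundary lattice points is Σ gcd(|Δx|,|Δy|) = gcd(16,0) + gcd(58,22) + gcd(43,43) + gcd(1,21) = 16+2+43+1 = 62.
By Pick's theorem A = I + B/2 − 1, so I = 606 − 62/2 + 1 = 576.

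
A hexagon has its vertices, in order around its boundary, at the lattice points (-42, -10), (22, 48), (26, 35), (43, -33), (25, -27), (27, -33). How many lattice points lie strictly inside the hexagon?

3338

By the shoelace formula, twice the signed area is |[(-42)·48 − 22·(-10)] + [22·35 − 26·48] + [26·(-33) − 43·35] + [43·(-27) − 25·(-33)] + [25·(-33) − 27·(-27)] + [27·(-10) − (-42)·(-33)]| = 6725, so the area is 6725/2.
Summing gcd(|Δx|,|Δy|) over the edges gives the boundary count: gcd(64,58) + gcd(4,13) + gcd(17,68) + gcd(18,6) + gcd(2,6) + gcd(69,23) = 2+1+17+6+2+23 = 51.
Pick's theorem gives I = A − B/2 + 1 = 6725/2 − 51/2 + 1 = 3338.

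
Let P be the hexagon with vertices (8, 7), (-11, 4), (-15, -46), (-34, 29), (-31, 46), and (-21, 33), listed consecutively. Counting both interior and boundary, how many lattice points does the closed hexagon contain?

By the shoelace formula, twice the signed area is |[8·4 − (-11)·7] + [(-11)·(-46) − (-15)·4] + [(-15)·29 − (-34)·(-46)] + [(-34)·46 − (-31)·29] + [(-31)·33 − (-21)·46] + [(-21)·7 − 8·33]| = 2457, so the area is 1228.5.
Along each edge there are gcd(|Δx|,|Δy|)+1 lattice points, so counting each shared vertex once the boundary has gcd(19,3) + gcd(4,50) + gcd(19,75) + gcd(3,17) + gcd(10,13) + gcd(29,26) = 1+2+1+1+1+1 = 7.
Pick's theorem gives I = A − B/2 + 1 = 1228.5 − 7/2 + 1 = 1226, so the closed region contains I + B = 1226 + 7 = 1233 lattice points.

1233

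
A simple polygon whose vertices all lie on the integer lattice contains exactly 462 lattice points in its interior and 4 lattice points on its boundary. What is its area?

463

By Pick's theorem, A = I + B/2 − 1 = 462 + 4/2 − 1 = 463.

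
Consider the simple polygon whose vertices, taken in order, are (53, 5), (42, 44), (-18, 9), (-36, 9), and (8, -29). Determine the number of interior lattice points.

Using the shoelace formula, 2A = |[53·44 − 42·5] + [42·9 − (-18)·44] + [(-18)·9 − (-36)·9] + [(-36)·(-29) − 8·9] + [8·5 − 53·(-29)]| = 6003, so the area is 6003/2.
The number of boundary lattice points is Σ gcd(|Δx|,|Δy|) = gcd(11,39) + gcd(60,35) + gcd(18,0) + gcd(44,38) + gcd(45,34) = 1+5+18+2+1 = 27.
Pick's theorem gives I = A − B/2 + 1 = 6003/2 − 27/2 + 1 = 2989.

2989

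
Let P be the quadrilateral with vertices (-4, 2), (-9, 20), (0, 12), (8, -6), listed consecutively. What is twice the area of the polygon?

274

The shoelace formula gives twice the area as |[(-4)·20 − (-9)·2] + [(-9)·12 − 0·20] + [0·(-6) − 8·12] + [8·2 − (-4)·(-6)]| = 274, so the area is 137.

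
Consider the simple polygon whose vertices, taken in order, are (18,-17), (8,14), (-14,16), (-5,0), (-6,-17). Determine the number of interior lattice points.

629

The shoelace formula gives twice the area as |(18·14 − 8·(-17)) + (8·16 − (-14)·14) + ((-14)·0 − (-5)·16) + ((-5)·(-17) − (-6)·0) + ((-6)·(-17) − 18·(-17))| = 1285, so the area is 642.5.
The number of boundary lattice points is Σ gcd(|Δx|,|Δy|) = gcd(10,31) + gcd(22,2) + gcd(9,16) + gcd(1,17) + gcd(24,0) = 1+2+1+1+24 = 29.
Pick's theorem gives I = A − B/2 + 1 = 642.5 − 29/2 + 1 = 629.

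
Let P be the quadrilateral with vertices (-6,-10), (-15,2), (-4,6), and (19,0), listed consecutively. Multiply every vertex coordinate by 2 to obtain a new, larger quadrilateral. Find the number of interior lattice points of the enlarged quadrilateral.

The shoelace formula gives twice the area as |[(-6)·2 − (-15)·(-10)] + [(-15)·6 − (-4)·2] + [(-4)·0 − 19·6] + [19·(-10) − (-6)·0]| = 548, so the area is 274.
The number of boundary lattice points is Σ gcd(|Δx|,|Δy|) = gcd(9,12) + gcd(11,4) + gcd(23,6) + gcd(25,10) = 3+1+1+5 = 10.
Scaling by 2 multiplies the area by 2² = 4 (so the new area is 1096) and multiplies the boundary lattice-point count by 2, giving 20.
By Pick's theorem, the interior count of the dilated polygon is 1096 − 20/2 + 1 = 1087.

1087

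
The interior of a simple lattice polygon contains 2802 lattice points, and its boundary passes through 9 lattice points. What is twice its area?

Pick's theorem states A = I + B/2 − 1, so A = 2802 + 9/2 − 1 = 5611/2.
Hence 2A = 5611.

5611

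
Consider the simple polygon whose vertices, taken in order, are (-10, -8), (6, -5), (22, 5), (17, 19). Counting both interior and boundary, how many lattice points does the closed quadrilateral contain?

329

By the shoelace formula, twice the signed area is |((-10)·(-5) − 6·(-8)) + (6·5 − 22·(-5)) + (22·19 − 17·5) + (17·(-8) − (-10)·19)| = 625, so the area is 625/2.
Summing gcd(|Δx|,|Δy|) over the edges gives the boundary count: gcd(16,3) + gcd(16,10) + gcd(5,14) + gcd(27,27) = 1+2+1+27 = 31.
Pick's theorem gives I = A − B/2 + 1 = 625/2 − 31/2 + 1 = 298, so the closed region contains I + B = 298 + 31 = 329 lattice points.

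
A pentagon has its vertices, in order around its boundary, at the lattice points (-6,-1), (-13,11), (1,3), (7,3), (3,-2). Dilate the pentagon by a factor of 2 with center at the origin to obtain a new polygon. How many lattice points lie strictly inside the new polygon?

360

The shoelace formula gives twice the area as |[(-6)·11 − (-13)·(-1)] + [(-13)·3 − 1·11] + [1·3 − 7·3] + [7·(-2) − 3·3] + [3·(-1) − (-6)·(-2)]| = 185, so the area is 92.5.
Along each edge there are gcd(|Δx|,|Δy|)+1 lattice points, so counting each shared vertex once the boundary has gcd(7,12) + gcd(14,8) + gcd(6,0) + gcd(4,5) + gcd(9,1) = 1+2+6+1+1 = 11.
Scaling by 2 multiplies the area by 2² = 4 (so the new area is 370) and multiplies the boundary lattice-point count by 2, giving 22.
By Pick's theorem, the interior count of the dilated polygon is 370 − 22/2 + 1 = 360.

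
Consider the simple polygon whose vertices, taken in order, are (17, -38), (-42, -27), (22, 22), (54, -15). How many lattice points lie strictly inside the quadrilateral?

The shoelace formula gives twice the area as |(17·(-27) − (-42)·(-38)) + ((-42)·22 − 22·(-27)) + (22·(-15) − 54·22) + (54·(-38) − 17·(-15))| = 5700, so the area is 2850.
Summing gcd(|Δx|,|Δy|) over the edges gives the boundary count: gcd(59,11) + gcd(64,49) + gcd(32,37) + gcd(37,23) = 1+1+1+1 = 4.
By Pick's theorem A = I + B/2 − 1, so I = 2850 − 4/2 + 1 = 2849.

2849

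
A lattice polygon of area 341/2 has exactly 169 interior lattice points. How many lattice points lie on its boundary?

Pick's theorem gives A = I + B/2 − 1, so B = 2(A − I + 1) = 2(341/2 − 169 + 1) = 5.

5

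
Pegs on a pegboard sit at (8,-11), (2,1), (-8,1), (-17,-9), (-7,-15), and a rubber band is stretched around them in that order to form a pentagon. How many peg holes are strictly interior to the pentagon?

250

The shoelace formula gives twice the area as |(8·1 − 2·(-11)) + (2·1 − (-8)·1) + ((-8)·(-9) − (-17)·1) + ((-17)·(-15) − (-7)·(-9)) + ((-7)·(-11) − 8·(-15))| = 518, so the area is 259.
The number of boundary lattice points is Σ gcd(|Δx|,|Δy|) = gcd(6,12) + gcd(10,0) + gcd(9,10) + gcd(10,6) + gcd(15,4) = 6+10+1+2+1 = 20.
Pick's theorem gives I = A − B/2 + 1 = 259 − 20/2 + 1 = 250.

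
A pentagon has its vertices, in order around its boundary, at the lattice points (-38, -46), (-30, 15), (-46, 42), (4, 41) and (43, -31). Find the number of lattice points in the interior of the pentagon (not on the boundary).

By the shoelace formula, twice the signed area is |((-38)·15 − (-30)·(-46)) + ((-30)·42 − (-46)·15) + ((-46)·41 − 4·42) + (4·(-31) − 43·41) + (43·(-46) − (-38)·(-31))| = 9617, so the area is 9617/2.
Summing gcd(|Δx|,|Δy|) over the edges gives the boundary count: gcd(8,61) + gcd(16,27) + gcd(50,1) + gcd(39,72) + gcd(81,15) = 1+1+1+3+3 = 9.
Pick's theorem gives I = A − B/2 + 1 = 9617/2 − 9/2 + 1 = 4805.

4805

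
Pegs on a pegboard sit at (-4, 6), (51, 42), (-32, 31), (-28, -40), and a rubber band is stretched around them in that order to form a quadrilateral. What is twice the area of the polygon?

By the shoelace formula, twice the signed area is |((-4)·42 − 51·6) + (51·31 − (-32)·42) + ((-32)·(-40) − (-28)·31) + ((-28)·6 − (-4)·(-40))| = 4271, so the area is 4271/2.

4271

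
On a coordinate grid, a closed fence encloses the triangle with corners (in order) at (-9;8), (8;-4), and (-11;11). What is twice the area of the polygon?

27

The shoelace formula gives twice the area as |((-9)·(-4) − 8·8) + (8·11 − (-11)·(-4)) + ((-11)·8 − (-9)·11)| = 27, so the area is 27/2.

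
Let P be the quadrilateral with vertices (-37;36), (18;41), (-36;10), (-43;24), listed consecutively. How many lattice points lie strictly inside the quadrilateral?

The shoelace formula gives twice the area as |[(-37)·41 − 18·36] + [18·10 − (-36)·41] + [(-36)·24 − (-43)·10] + [(-43)·36 − (-37)·24]| = 1603, so the area is 1603/2.
Along each edge there are gcd(|Δx|,|Δy|)+1 lattice points, so counting each shared vertex once the boundary has gcd(55,5) + gcd(54,31) + gcd(7,14) + gcd(6,12) = 5+1+7+6 = 19.
By Pick's theorem A = I + B/2 − 1, so I = 1603/2 − 19/2 + 1 = 793.

793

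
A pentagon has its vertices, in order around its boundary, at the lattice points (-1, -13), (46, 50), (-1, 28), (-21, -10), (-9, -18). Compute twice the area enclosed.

2871

Using the shoelace formula, 2A = |[(-1)·50 − 46·(-13)] + [46·28 − (-1)·50] + [(-1)·(-10) − (-21)·28] + [(-21)·(-18) − (-9)·(-10)] + [(-9)·(-13) − (-1)·(-18)]| = 2871, so the area is 2871/2.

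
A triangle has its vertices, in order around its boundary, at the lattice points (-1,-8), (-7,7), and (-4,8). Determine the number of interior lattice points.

24

The shoelace formula gives twice the area as |[(-1)·7 − (-7)·(-8)] + [(-7)·8 − (-4)·7] + [(-4)·(-8) − (-1)·8]| = 51, so the area is 51/2.
Summing gcd(|Δx|,|Δy|) over the edges gives the boundary count: gcd(6,15) + gcd(3,1) + gcd(3,16) = 3+1+1 = 5.
By Pick's theorem A = I + B/2 − 1, so I = 51/2 − 5/2 + 1 = 24.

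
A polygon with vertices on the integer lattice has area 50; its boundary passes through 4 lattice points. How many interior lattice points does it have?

Pick's theorem A = I + B/2 − 1 rearranges to I = A − B/2 + 1 = 50 − 4/2 + 1 = 49.

49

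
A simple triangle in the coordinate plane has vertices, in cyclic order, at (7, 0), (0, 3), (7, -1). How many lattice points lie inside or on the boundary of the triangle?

6

The shoelace formula gives twice the area as |(7·3 − 0·0) + (0·(-1) − 7·3) + (7·0 − 7·(-1))| = 7, so the area is 7/2.
Along each edge there are gcd(|Δx|,|Δy|)+1 lattice points, so counting each shared vertex once the boundary has gcd(7,3) + gcd(7,4) + gcd(0,1) = 1+1+1 = 3.
Pick's theorem gives I = A − B/2 + 1 = 7/2 − 3/2 + 1 = 3, so the closed region contains I + B = 3 + 3 = 6 lattice points.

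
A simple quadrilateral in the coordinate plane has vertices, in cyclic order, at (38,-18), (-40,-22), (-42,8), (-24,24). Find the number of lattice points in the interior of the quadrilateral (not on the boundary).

Using the shoelace formula, 2A = |[38·(-22) − (-40)·(-18)] + [(-40)·8 − (-42)·(-22)] + [(-42)·24 − (-24)·8] + [(-24)·(-18) − 38·24]| = 4096, so the area is 2048.
The number of boundary lattice points is Σ gcd(|Δx|,|Δy|) = gcd(78,4) + gcd(2,30) + gcd(18,16) + gcd(62,42) = 2+2+2+2 = 8.
By Pick's theorem A = I + B/2 − 1, so I = 2048 − 8/2 + 1 = 2045.

2045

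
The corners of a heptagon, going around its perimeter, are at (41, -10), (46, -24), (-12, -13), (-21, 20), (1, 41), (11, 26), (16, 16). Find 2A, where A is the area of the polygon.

The shoelace formula gives twice the area as |[41·(-24) − 46·(-10)] + [46·(-13) − (-12)·(-24)] + [(-12)·20 − (-21)·(-13)] + [(-21)·41 − 1·20] + [1·26 − 11·41] + [11·16 − 16·26] + [16·(-10) − 41·16]| = 4285, so the area is 4285/2.

4285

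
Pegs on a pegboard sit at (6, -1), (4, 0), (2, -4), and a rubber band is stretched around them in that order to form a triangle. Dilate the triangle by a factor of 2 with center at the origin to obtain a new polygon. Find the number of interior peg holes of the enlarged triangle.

17

Using the shoelace formula, 2A = |[6·0 − 4·(-1)] + [4·(-4) − 2·0] + [2·(-1) − 6·(-4)]| = 10, so the area is 5.
Along each edge there are gcd(|Δx|,|Δy|)+1 lattice points, so counting each shared vertex once the boundary has gcd(2,1) + gcd(2,4) + gcd(4,3) = 1+2+1 = 4.
Scaling by 2 multiplies the area by 2² = 4 (so the new area is 20) and multiplies the boundary lattice-point count by 2, giving 8.
By Pick's theorem, the interior count of the dilated polygon is 20 − 8/2 + 1 = 17.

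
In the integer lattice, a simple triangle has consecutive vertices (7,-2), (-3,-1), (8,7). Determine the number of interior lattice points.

The shoelace formula gives twice the area as |[7·(-1) − (-3)·(-2)] + [(-3)·7 − 8·(-1)] + [8·(-2) − 7·7]| = 91, so the area is 91/2.
Summing gcd(|Δx|,|Δy|) over the edges gives the boundary count: gcd(10,1) + gcd(11,8) + gcd(1,9) = 1+1+1 = 3.
By Pick's theorem A = I + B/2 − 1, so I = 91/2 − 3/2 + 1 = 45.

45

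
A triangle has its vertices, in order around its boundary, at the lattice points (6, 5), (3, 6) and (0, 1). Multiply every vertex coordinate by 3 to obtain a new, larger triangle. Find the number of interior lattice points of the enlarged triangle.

76

By the shoelace formula, twice the signed area is |[6·6 − 3·5] + [3·1 − 0·6] + [0·5 − 6·1]| = 18, so the area is 9.
Along each edge there are gcd(|Δx|,|Δy|)+1 lattice points, so counting each shared vertex once the boundary has gcd(3,1) + gcd(3,5) + gcd(6,4) = 1+1+2 = 4.
Scaling by 3 multiplies the area by 3² = 9 (so the new area is 81) and multiplies the boundary lattice-point count by 3, giving 12.
By Pick's theorem, the interior count of the dilated polygon is 81 − 12/2 + 1 = 76.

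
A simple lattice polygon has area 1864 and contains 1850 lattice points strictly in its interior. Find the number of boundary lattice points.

Pick's theorem gives A = I + B/2 − 1, so B = 2(A − I + 1) = 2(1864 − 1850 + 1) = 30.

30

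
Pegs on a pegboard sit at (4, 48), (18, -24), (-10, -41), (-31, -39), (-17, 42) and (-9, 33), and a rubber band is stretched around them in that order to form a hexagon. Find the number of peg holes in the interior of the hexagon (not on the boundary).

2763

Using the shoelace formula, 2A = |[4·(-24) − 18·48] + [18·(-41) − (-10)·(-24)] + [(-10)·(-39) − (-31)·(-41)] + [(-31)·42 − (-17)·(-39)] + [(-17)·33 − (-9)·42] + [(-9)·48 − 4·33]| = 5531, so the area is 2765.5.
The number of boundary lattice points is Σ gcd(|Δx|,|Δy|) = gcd(14,72) + gcd(28,17) + gcd(21,2) + gcd(14,81) + gcd(8,9) + gcd(13,15) = 2+1+1+1+1+1 = 7.
By Pick's theorem A = I + B/2 − 1, so I = 2765.5 − 7/2 + 1 = 2763.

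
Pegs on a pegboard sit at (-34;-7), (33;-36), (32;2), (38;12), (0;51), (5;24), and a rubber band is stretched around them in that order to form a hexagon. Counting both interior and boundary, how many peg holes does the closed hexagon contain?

By the shoelace formula, twice the signed area is |[(-34)·(-36) − 33·(-7)] + [33·2 − 32·(-36)] + [32·12 − 38·2] + [38·51 − 0·12] + [0·24 − 5·51] + [5·(-7) − (-34)·24]| = 5445, so the area is 2722.5.
Along each edge there are gcd(|Δx|,|Δy|)+1 lattice points, so counting each shared vertex once the boundary has gcd(67,29) + gcd(1,38) + gcd(6,10) + gcd(38,39) + gcd(5,27) + gcd(39,31) = 1+1+2+1+1+1 = 7.
Pick's theorem gives I = A − B/2 + 1 = 2722.5 − 7/2 + 1 = 2720, so the closed region contains I + B = 2720 + 7 = 2727 lattice points.

2727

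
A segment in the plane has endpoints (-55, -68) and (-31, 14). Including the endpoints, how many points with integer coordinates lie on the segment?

The number of lattice points on a segment between lattice points is gcd(|Δx|,|Δy|) + 1 = gcd(24,82) + 1 = 2 + 1 = 3.

3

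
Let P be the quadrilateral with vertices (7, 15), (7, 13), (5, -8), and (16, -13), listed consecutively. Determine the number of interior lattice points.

Using the shoelace formula, 2A = |[7·13 − 7·15] + [7·(-8) − 5·13] + [5·(-13) − 16·(-8)] + [16·15 − 7·(-13)]| = 259, so the area is 129.5.
Along each edge there are gcd(|Δx|,|Δy|)+1 lattice points, so counting each shared vertex once the boundary has gcd(0,2) + gcd(2,21) + gcd(11,5) + gcd(9,28) = 2+1+1+1 = 5.
Pick's theorem gives I = A − B/2 + 1 = 129.5 − 5/2 + 1 = 128.

128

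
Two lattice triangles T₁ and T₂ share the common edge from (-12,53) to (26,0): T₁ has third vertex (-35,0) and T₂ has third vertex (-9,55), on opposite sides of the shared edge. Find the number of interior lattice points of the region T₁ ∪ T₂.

1701

The union is the simple quadrilateral with vertices (-12,53), (-35,0), (26,0), (-9,55) in order.
Using the shoelace formula, 2A = |[(-12)·0 − (-35)·53] + [(-35)·0 − 26·0] + [26·55 − (-9)·0] + [(-9)·53 − (-12)·55]| = 3468, so the area is 1734.
Along each edge there are gcd(|Δx|,|Δy|)+1 lattice points, so counting each shared vertex once the boundary has gcd(23,53) + gcd(61,0) + gcd(35,55) + gcd(3,2) = 1+61+5+1 = 68.
By Pick's theorem I = A − B/2 + 1 = 1734 − 68/2 + 1 = 1701.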